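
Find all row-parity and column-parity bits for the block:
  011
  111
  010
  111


Row parities: 0111
Column parities: 001

Row P: 0111, Col P: 001, Corner: 1


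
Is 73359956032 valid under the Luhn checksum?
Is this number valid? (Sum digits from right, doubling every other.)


Luhn sum = 51
51 mod 10 = 1

Invalid (Luhn sum mod 10 = 1)


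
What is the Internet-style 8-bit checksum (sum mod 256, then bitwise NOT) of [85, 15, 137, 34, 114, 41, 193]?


Sum = 619 mod 256 = 107
Complement = 148

148


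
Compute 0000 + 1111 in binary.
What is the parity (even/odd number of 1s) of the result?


0000 = 0
1111 = 15
Sum = 15 = 1111
1s count = 4

even parity (4 ones in 1111)


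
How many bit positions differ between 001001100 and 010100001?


XOR: 011101101
Count of 1s: 6

6


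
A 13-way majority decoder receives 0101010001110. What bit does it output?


Ones: 6 out of 13
Threshold: 7

0 (6/13 voted 1)


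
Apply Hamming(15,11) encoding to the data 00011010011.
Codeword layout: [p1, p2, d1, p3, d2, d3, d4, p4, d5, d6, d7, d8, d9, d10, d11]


Parity bits: p1=0, p2=0, p3=1, p4=0

000100101010011


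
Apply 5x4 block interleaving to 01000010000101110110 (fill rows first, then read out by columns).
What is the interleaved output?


Matrix:
  0100
  0010
  0001
  0111
  0110
Read columns: 00000100110101100110

00000100110101100110


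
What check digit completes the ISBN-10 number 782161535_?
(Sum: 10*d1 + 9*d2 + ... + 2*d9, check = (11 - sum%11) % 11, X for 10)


Weighted sum: 245
245 mod 11 = 3

Check digit: 8


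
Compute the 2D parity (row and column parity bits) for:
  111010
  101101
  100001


Row parities: 000
Column parities: 110110

Row P: 000, Col P: 110110, Corner: 0


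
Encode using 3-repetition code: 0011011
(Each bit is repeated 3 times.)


Each bit -> 3 copies

000000111111000111111


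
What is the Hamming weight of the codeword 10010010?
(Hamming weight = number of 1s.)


Counting 1s in 10010010

3


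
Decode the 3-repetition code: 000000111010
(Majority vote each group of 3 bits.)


Groups: 000, 000, 111, 010
Majority votes: 0010

0010


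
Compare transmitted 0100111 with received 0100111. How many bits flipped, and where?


XOR: 0000000

0 errors (received matches sent)


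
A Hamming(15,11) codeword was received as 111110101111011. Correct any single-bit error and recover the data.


Syndrome = 3: error at position 3

Data: 01011111011 (corrected bit 3)


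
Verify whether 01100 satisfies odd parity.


Number of 1s: 2

No, parity error (2 ones)


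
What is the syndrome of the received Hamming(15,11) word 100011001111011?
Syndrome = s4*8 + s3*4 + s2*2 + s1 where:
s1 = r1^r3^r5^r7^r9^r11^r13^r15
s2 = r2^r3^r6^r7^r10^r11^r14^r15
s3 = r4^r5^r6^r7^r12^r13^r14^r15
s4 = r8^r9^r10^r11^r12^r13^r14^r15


s1=1, s2=1, s3=1, s4=0

Syndrome = 7 (error at position 7)


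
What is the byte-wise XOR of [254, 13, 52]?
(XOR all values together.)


XOR chain: 254 ^ 13 ^ 52 = 199

199


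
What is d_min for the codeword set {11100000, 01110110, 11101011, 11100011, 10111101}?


Comparing all pairs, minimum distance: 1
Can detect 0 errors, correct 0 errors

1


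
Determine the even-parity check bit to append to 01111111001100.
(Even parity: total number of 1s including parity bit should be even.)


Number of 1s in data: 9
Parity bit: 1

1


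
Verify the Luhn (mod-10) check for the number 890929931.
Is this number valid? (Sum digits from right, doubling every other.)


Luhn sum = 53
53 mod 10 = 3

Invalid (Luhn sum mod 10 = 3)


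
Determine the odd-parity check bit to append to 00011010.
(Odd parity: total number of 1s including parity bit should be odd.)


Number of 1s in data: 3
Parity bit: 0

0


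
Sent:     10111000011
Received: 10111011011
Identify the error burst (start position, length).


XOR: 00000011000

Burst at position 6, length 2


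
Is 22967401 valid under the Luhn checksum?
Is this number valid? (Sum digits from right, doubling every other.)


Luhn sum = 31
31 mod 10 = 1

Invalid (Luhn sum mod 10 = 1)


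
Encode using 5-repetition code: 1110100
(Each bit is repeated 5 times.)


Each bit -> 5 copies

11111111111111100000111110000000000


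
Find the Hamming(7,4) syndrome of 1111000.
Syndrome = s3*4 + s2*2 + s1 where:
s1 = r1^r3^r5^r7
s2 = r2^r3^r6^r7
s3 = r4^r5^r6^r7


s1=0, s2=0, s3=1

Syndrome = 4 (error at position 4)


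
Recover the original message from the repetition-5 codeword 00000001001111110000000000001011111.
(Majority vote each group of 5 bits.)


Groups: 00000, 00100, 11111, 10000, 00000, 00010, 11111
Majority votes: 0010001

0010001


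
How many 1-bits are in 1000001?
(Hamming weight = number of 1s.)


Counting 1s in 1000001

2


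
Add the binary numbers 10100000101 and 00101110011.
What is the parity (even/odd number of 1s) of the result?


10100000101 = 1285
00101110011 = 371
Sum = 1656 = 11001111000
1s count = 6

even parity (6 ones in 11001111000)


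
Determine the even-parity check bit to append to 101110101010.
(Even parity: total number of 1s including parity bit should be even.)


Number of 1s in data: 7
Parity bit: 1

1


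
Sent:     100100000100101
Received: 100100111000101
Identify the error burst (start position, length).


XOR: 000000111100000

Burst at position 6, length 4


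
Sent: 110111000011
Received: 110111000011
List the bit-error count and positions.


XOR: 000000000000

0 errors (received matches sent)


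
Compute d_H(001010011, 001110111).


XOR: 000100100
Count of 1s: 2

2


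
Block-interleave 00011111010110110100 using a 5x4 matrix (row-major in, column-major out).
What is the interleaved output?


Matrix:
  0001
  1111
  0101
  1011
  0100
Read columns: 01010011010101011110

01010011010101011110


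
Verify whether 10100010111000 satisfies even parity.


Number of 1s: 6

Yes, parity is correct (6 ones)


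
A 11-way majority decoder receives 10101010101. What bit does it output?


Ones: 6 out of 11
Threshold: 6

1 (6/11 voted 1)


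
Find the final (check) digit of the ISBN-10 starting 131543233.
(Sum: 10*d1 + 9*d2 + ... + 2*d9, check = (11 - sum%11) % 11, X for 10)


Weighted sum: 142
142 mod 11 = 10

Check digit: 1


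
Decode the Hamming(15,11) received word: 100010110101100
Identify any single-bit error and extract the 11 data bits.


Syndrome = 0: no error detected

Data: 01010101100 (no errors)


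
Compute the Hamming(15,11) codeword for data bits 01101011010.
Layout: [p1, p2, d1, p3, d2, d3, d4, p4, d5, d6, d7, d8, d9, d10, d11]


Parity bits: p1=1, p2=1, p3=0, p4=0

110011001011010


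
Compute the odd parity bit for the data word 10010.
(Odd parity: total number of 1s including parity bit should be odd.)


Number of 1s in data: 2
Parity bit: 1

1


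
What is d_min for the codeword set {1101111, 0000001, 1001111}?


Comparing all pairs, minimum distance: 1
Can detect 0 errors, correct 0 errors

1


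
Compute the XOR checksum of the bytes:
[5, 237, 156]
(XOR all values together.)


XOR chain: 5 ^ 237 ^ 156 = 116

116


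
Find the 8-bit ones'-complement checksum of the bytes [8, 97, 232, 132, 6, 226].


Sum = 701 mod 256 = 189
Complement = 66

66


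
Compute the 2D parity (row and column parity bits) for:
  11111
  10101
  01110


Row parities: 111
Column parities: 00100

Row P: 111, Col P: 00100, Corner: 1


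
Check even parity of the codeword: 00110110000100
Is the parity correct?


Number of 1s: 5

No, parity error (5 ones)


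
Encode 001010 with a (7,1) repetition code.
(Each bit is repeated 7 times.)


Each bit -> 7 copies

000000000000001111111000000011111110000000


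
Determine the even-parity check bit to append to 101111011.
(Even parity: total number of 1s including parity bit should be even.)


Number of 1s in data: 7
Parity bit: 1

1


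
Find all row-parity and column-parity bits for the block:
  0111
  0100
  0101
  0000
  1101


Row parities: 11001
Column parities: 1011

Row P: 11001, Col P: 1011, Corner: 1


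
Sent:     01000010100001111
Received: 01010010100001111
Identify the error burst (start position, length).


XOR: 00010000000000000

Burst at position 3, length 1


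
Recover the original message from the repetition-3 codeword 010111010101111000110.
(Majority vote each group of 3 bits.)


Groups: 010, 111, 010, 101, 111, 000, 110
Majority votes: 0101101

0101101


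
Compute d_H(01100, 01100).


XOR: 00000
Count of 1s: 0

0


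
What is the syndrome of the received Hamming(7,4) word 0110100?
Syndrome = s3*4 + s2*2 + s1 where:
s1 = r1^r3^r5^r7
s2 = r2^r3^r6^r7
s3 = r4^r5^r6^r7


s1=0, s2=0, s3=1

Syndrome = 4 (error at position 4)


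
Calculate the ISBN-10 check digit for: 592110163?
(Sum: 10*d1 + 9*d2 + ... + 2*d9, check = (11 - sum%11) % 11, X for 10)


Weighted sum: 188
188 mod 11 = 1

Check digit: X


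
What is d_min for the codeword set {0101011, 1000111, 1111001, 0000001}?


Comparing all pairs, minimum distance: 3
Can detect 2 errors, correct 1 errors

3


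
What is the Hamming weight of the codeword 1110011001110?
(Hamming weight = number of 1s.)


Counting 1s in 1110011001110

8


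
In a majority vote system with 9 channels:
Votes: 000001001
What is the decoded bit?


Ones: 2 out of 9
Threshold: 5

0 (2/9 voted 1)


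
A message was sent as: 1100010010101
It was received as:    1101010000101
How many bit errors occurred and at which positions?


XOR: 0001000010000

2 error(s) at position(s): 3, 8


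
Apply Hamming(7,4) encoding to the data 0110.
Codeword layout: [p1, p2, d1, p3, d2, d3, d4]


Parity bits: p1=1, p2=1, p3=0

1100110


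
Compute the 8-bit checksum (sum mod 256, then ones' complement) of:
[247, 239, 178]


Sum = 664 mod 256 = 152
Complement = 103

103


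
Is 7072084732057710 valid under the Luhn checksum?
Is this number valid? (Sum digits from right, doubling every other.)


Luhn sum = 62
62 mod 10 = 2

Invalid (Luhn sum mod 10 = 2)


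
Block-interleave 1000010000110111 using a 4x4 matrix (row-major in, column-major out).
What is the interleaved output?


Matrix:
  1000
  0100
  0011
  0111
Read columns: 1000010100110011

1000010100110011


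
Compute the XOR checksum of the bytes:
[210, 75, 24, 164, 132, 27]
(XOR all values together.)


XOR chain: 210 ^ 75 ^ 24 ^ 164 ^ 132 ^ 27 = 186

186


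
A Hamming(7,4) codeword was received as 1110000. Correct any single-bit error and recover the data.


Syndrome = 0: no error detected

Data: 1000 (no errors)


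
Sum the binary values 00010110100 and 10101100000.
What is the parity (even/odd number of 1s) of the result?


00010110100 = 180
10101100000 = 1376
Sum = 1556 = 11000010100
1s count = 4

even parity (4 ones in 11000010100)


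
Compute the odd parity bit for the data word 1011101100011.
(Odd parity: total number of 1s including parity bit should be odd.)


Number of 1s in data: 8
Parity bit: 1

1


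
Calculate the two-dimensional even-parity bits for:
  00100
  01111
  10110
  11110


Row parities: 1010
Column parities: 00011

Row P: 1010, Col P: 00011, Corner: 0


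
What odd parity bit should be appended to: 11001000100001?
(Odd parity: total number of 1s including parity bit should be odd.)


Number of 1s in data: 5
Parity bit: 0

0


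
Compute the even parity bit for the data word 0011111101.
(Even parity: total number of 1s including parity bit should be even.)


Number of 1s in data: 7
Parity bit: 1

1


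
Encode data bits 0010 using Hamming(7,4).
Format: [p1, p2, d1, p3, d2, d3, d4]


Parity bits: p1=0, p2=1, p3=1

0101010


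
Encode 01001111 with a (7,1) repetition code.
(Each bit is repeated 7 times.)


Each bit -> 7 copies

00000001111111000000000000001111111111111111111111111111


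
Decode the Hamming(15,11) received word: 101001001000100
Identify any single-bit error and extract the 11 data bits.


Syndrome = 0: no error detected

Data: 10101000100 (no errors)


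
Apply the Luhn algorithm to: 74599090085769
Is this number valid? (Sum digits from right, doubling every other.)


Luhn sum = 65
65 mod 10 = 5

Invalid (Luhn sum mod 10 = 5)


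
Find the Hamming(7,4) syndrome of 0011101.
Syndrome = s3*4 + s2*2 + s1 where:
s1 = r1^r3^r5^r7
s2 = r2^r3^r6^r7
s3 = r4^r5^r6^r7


s1=1, s2=0, s3=1

Syndrome = 5 (error at position 5)


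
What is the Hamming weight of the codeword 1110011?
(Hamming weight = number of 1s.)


Counting 1s in 1110011

5


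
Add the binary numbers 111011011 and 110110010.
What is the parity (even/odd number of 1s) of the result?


111011011 = 475
110110010 = 434
Sum = 909 = 1110001101
1s count = 6

even parity (6 ones in 1110001101)


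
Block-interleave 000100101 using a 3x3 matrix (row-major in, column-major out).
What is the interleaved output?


Matrix:
  000
  100
  101
Read columns: 011000001

011000001


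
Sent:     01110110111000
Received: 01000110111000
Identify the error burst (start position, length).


XOR: 00110000000000

Burst at position 2, length 2


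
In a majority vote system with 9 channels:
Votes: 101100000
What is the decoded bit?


Ones: 3 out of 9
Threshold: 5

0 (3/9 voted 1)


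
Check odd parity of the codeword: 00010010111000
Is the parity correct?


Number of 1s: 5

Yes, parity is correct (5 ones)


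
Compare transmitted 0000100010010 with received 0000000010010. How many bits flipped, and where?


XOR: 0000100000000

1 error(s) at position(s): 4


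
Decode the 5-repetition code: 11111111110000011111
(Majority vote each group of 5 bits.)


Groups: 11111, 11111, 00000, 11111
Majority votes: 1101

1101


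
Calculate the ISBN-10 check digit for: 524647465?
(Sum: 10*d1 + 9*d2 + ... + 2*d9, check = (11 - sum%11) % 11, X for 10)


Weighted sum: 245
245 mod 11 = 3

Check digit: 8


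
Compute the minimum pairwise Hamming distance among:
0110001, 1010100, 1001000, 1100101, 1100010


Comparing all pairs, minimum distance: 3
Can detect 2 errors, correct 1 errors

3


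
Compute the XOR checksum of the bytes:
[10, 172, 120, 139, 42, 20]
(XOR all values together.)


XOR chain: 10 ^ 172 ^ 120 ^ 139 ^ 42 ^ 20 = 107

107


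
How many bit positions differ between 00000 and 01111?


XOR: 01111
Count of 1s: 4

4


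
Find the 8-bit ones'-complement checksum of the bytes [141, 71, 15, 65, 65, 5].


Sum = 362 mod 256 = 106
Complement = 149

149


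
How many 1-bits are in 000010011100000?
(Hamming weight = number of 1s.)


Counting 1s in 000010011100000

4


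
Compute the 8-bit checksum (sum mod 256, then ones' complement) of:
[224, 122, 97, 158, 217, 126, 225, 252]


Sum = 1421 mod 256 = 141
Complement = 114

114


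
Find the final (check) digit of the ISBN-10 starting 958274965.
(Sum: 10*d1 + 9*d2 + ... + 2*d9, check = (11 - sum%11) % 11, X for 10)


Weighted sum: 339
339 mod 11 = 9

Check digit: 2


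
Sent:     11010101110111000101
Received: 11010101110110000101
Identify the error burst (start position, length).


XOR: 00000000000001000000

Burst at position 13, length 1


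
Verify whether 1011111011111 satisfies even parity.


Number of 1s: 11

No, parity error (11 ones)


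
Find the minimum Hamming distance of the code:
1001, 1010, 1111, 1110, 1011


Comparing all pairs, minimum distance: 1
Can detect 0 errors, correct 0 errors

1


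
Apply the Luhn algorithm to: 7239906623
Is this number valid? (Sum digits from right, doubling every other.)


Luhn sum = 47
47 mod 10 = 7

Invalid (Luhn sum mod 10 = 7)


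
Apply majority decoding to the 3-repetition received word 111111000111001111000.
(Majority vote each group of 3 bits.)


Groups: 111, 111, 000, 111, 001, 111, 000
Majority votes: 1101010

1101010


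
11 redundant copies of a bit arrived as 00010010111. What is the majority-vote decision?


Ones: 5 out of 11
Threshold: 6

0 (5/11 voted 1)


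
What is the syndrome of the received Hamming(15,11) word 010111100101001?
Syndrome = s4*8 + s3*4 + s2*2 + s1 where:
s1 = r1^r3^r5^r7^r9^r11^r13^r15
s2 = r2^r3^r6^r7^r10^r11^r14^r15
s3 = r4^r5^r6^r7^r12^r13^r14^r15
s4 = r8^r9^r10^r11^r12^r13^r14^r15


s1=1, s2=1, s3=0, s4=1

Syndrome = 11 (error at position 11)


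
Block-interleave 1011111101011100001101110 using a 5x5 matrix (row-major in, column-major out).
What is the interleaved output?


Matrix:
  10111
  11101
  01110
  00011
  01110
Read columns: 1100001101111011011111010

1100001101111011011111010


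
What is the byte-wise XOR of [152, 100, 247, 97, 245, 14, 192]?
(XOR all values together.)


XOR chain: 152 ^ 100 ^ 247 ^ 97 ^ 245 ^ 14 ^ 192 = 81

81


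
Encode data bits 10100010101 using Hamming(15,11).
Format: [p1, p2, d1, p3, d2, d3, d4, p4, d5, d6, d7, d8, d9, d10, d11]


Parity bits: p1=0, p2=0, p3=1, p4=1

001101010010101


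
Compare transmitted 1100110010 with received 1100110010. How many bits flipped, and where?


XOR: 0000000000

0 errors (received matches sent)


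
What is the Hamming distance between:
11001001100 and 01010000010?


XOR: 10011001110
Count of 1s: 6

6


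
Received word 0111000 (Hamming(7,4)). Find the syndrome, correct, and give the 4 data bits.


Syndrome = 5: error at position 5

Data: 1100 (corrected bit 5)


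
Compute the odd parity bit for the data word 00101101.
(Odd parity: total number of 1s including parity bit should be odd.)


Number of 1s in data: 4
Parity bit: 1

1


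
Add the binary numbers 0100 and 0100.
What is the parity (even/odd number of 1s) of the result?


0100 = 4
0100 = 4
Sum = 8 = 1000
1s count = 1

odd parity (1 ones in 1000)


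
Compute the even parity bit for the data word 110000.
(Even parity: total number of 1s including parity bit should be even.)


Number of 1s in data: 2
Parity bit: 0

0


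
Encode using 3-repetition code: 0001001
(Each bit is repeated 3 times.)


Each bit -> 3 copies

000000000111000000111


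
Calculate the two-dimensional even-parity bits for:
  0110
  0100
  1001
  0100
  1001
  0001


Row parities: 010101
Column parities: 0111

Row P: 010101, Col P: 0111, Corner: 1


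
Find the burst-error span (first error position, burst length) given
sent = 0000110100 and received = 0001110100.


XOR: 0001000000

Burst at position 3, length 1


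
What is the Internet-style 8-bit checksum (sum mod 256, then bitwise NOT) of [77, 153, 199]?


Sum = 429 mod 256 = 173
Complement = 82

82


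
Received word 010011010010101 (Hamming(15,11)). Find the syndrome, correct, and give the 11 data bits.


Syndrome = 0: no error detected

Data: 01100010101 (no errors)


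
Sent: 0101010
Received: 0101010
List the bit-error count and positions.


XOR: 0000000

0 errors (received matches sent)


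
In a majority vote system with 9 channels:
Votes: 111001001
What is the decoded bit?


Ones: 5 out of 9
Threshold: 5

1 (5/9 voted 1)


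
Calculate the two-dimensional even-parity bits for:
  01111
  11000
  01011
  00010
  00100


Row parities: 00111
Column parities: 11010

Row P: 00111, Col P: 11010, Corner: 1


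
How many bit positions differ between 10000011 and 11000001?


XOR: 01000010
Count of 1s: 2

2


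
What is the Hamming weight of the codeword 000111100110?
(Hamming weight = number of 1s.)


Counting 1s in 000111100110

6


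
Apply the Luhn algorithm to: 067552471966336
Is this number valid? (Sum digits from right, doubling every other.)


Luhn sum = 63
63 mod 10 = 3

Invalid (Luhn sum mod 10 = 3)


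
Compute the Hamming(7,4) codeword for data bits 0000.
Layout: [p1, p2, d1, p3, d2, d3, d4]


Parity bits: p1=0, p2=0, p3=0

0000000


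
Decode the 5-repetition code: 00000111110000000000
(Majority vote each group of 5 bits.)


Groups: 00000, 11111, 00000, 00000
Majority votes: 0100

0100


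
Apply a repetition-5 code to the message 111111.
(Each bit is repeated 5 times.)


Each bit -> 5 copies

111111111111111111111111111111


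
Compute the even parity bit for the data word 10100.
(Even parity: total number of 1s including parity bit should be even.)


Number of 1s in data: 2
Parity bit: 0

0


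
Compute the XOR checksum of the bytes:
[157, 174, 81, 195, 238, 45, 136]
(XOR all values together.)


XOR chain: 157 ^ 174 ^ 81 ^ 195 ^ 238 ^ 45 ^ 136 = 234

234


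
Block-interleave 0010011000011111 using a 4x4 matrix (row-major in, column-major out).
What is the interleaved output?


Matrix:
  0010
  0110
  0001
  1111
Read columns: 0001010111010011

0001010111010011


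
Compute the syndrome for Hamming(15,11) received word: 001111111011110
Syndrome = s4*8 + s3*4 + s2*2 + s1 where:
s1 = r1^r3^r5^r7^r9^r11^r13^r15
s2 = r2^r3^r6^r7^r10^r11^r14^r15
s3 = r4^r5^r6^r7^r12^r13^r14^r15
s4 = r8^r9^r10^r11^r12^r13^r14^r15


s1=0, s2=1, s3=1, s4=0

Syndrome = 6 (error at position 6)


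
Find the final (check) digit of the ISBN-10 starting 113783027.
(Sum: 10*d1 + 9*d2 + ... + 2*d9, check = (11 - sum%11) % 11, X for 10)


Weighted sum: 175
175 mod 11 = 10

Check digit: 1


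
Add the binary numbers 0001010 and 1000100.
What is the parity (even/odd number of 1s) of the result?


0001010 = 10
1000100 = 68
Sum = 78 = 1001110
1s count = 4

even parity (4 ones in 1001110)


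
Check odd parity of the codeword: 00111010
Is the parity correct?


Number of 1s: 4

No, parity error (4 ones)


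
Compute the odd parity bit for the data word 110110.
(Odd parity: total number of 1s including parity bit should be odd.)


Number of 1s in data: 4
Parity bit: 1

1


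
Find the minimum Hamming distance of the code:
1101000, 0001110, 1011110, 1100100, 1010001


Comparing all pairs, minimum distance: 2
Can detect 1 errors, correct 0 errors

2


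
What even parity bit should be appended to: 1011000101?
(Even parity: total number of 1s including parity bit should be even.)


Number of 1s in data: 5
Parity bit: 1

1


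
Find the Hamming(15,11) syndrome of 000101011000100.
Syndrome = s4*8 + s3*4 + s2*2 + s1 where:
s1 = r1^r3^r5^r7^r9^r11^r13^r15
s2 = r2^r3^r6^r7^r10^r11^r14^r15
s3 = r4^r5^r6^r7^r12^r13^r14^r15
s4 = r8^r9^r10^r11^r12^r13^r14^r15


s1=0, s2=1, s3=1, s4=1

Syndrome = 14 (error at position 14)


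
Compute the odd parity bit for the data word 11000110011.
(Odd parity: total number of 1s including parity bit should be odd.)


Number of 1s in data: 6
Parity bit: 1

1


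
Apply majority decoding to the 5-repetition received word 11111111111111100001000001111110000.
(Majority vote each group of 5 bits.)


Groups: 11111, 11111, 11111, 00001, 00000, 11111, 10000
Majority votes: 1110010

1110010


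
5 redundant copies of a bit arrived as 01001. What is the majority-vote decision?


Ones: 2 out of 5
Threshold: 3

0 (2/5 voted 1)


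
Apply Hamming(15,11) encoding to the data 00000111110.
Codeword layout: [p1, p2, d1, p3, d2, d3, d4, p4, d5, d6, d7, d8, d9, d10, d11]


Parity bits: p1=0, p2=1, p3=1, p4=1

010100010111110


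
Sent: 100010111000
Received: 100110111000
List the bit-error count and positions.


XOR: 000100000000

1 error(s) at position(s): 3


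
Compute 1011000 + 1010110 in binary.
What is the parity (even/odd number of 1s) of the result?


1011000 = 88
1010110 = 86
Sum = 174 = 10101110
1s count = 5

odd parity (5 ones in 10101110)


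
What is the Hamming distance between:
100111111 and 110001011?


XOR: 010110100
Count of 1s: 4

4


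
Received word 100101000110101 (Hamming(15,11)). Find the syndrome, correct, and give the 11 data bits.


Syndrome = 0: no error detected

Data: 00100110101 (no errors)


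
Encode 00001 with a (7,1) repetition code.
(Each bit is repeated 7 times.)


Each bit -> 7 copies

00000000000000000000000000001111111


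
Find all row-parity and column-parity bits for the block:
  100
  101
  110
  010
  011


Row parities: 10010
Column parities: 110

Row P: 10010, Col P: 110, Corner: 0


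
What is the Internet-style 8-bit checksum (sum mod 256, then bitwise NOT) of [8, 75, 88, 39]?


Sum = 210 mod 256 = 210
Complement = 45

45


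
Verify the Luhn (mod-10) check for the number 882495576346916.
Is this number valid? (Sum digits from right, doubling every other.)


Luhn sum = 81
81 mod 10 = 1

Invalid (Luhn sum mod 10 = 1)


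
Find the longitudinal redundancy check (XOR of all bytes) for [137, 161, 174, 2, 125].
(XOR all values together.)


XOR chain: 137 ^ 161 ^ 174 ^ 2 ^ 125 = 249

249


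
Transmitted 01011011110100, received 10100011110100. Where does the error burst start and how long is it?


XOR: 11111000000000

Burst at position 0, length 5


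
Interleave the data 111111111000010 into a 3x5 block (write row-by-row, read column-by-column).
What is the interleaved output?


Matrix:
  11111
  11110
  00010
Read columns: 110110110111100

110110110111100


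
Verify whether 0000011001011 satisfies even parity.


Number of 1s: 5

No, parity error (5 ones)


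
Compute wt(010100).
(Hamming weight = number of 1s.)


Counting 1s in 010100

2


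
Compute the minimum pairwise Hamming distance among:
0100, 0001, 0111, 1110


Comparing all pairs, minimum distance: 2
Can detect 1 errors, correct 0 errors

2


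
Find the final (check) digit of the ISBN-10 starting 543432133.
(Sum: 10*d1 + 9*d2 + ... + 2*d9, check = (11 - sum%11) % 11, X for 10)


Weighted sum: 185
185 mod 11 = 9

Check digit: 2


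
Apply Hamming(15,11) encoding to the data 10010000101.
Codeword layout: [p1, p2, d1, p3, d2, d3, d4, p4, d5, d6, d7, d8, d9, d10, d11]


Parity bits: p1=0, p2=1, p3=1, p4=0

011100100000101


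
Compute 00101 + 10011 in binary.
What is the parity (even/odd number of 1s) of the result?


00101 = 5
10011 = 19
Sum = 24 = 11000
1s count = 2

even parity (2 ones in 11000)


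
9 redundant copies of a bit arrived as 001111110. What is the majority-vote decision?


Ones: 6 out of 9
Threshold: 5

1 (6/9 voted 1)


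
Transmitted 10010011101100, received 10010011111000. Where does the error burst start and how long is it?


XOR: 00000000010100

Burst at position 9, length 3


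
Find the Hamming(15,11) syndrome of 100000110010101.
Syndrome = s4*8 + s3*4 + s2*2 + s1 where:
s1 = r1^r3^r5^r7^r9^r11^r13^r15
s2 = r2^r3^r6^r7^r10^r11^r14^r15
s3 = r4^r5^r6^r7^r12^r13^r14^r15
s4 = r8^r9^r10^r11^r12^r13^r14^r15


s1=1, s2=1, s3=1, s4=0

Syndrome = 7 (error at position 7)


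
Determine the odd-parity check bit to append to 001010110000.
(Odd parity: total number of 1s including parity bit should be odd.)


Number of 1s in data: 4
Parity bit: 1

1


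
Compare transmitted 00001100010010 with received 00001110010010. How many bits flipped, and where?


XOR: 00000010000000

1 error(s) at position(s): 6


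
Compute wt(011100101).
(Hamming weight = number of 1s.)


Counting 1s in 011100101

5


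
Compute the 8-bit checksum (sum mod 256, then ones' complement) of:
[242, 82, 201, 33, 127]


Sum = 685 mod 256 = 173
Complement = 82

82


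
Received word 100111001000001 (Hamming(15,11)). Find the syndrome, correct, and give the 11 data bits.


Syndrome = 0: no error detected

Data: 01101000001 (no errors)


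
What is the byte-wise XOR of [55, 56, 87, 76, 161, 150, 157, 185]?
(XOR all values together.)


XOR chain: 55 ^ 56 ^ 87 ^ 76 ^ 161 ^ 150 ^ 157 ^ 185 = 7

7


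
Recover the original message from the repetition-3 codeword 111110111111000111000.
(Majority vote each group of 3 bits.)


Groups: 111, 110, 111, 111, 000, 111, 000
Majority votes: 1111010

1111010


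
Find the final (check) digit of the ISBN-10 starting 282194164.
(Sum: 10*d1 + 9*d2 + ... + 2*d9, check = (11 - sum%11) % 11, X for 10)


Weighted sum: 219
219 mod 11 = 10

Check digit: 1


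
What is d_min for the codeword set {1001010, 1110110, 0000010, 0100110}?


Comparing all pairs, minimum distance: 2
Can detect 1 errors, correct 0 errors

2


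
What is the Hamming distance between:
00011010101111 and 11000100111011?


XOR: 11011110010100
Count of 1s: 8

8


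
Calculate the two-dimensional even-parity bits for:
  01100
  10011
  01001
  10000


Row parities: 0101
Column parities: 00110

Row P: 0101, Col P: 00110, Corner: 0


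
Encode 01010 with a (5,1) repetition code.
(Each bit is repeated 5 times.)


Each bit -> 5 copies

0000011111000001111100000


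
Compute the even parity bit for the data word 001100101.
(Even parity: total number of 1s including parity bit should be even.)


Number of 1s in data: 4
Parity bit: 0

0


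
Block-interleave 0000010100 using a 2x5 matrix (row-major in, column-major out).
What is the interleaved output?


Matrix:
  00000
  10100
Read columns: 0100010000

0100010000


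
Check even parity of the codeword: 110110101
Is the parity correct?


Number of 1s: 6

Yes, parity is correct (6 ones)


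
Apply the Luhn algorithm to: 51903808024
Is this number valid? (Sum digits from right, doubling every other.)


Luhn sum = 41
41 mod 10 = 1

Invalid (Luhn sum mod 10 = 1)


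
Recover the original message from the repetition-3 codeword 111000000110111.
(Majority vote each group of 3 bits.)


Groups: 111, 000, 000, 110, 111
Majority votes: 10011

10011


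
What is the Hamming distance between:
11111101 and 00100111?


XOR: 11011010
Count of 1s: 5

5


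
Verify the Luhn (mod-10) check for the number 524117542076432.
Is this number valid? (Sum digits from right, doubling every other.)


Luhn sum = 58
58 mod 10 = 8

Invalid (Luhn sum mod 10 = 8)


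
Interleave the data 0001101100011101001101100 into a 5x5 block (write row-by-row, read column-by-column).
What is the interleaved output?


Matrix:
  00011
  01100
  01110
  10011
  01100
Read columns: 0001001101011011011010010

0001001101011011011010010


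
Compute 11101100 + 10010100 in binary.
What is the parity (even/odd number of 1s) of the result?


11101100 = 236
10010100 = 148
Sum = 384 = 110000000
1s count = 2

even parity (2 ones in 110000000)


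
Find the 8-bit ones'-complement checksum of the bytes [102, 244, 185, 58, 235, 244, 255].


Sum = 1323 mod 256 = 43
Complement = 212

212


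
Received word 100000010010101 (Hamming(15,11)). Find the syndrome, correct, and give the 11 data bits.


Syndrome = 0: no error detected

Data: 00000010101 (no errors)


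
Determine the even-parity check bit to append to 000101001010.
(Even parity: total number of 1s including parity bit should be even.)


Number of 1s in data: 4
Parity bit: 0

0


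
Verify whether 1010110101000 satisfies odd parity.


Number of 1s: 6

No, parity error (6 ones)


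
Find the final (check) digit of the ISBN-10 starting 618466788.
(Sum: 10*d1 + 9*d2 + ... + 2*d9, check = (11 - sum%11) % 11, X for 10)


Weighted sum: 295
295 mod 11 = 9

Check digit: 2


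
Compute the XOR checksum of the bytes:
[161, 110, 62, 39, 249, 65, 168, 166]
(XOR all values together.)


XOR chain: 161 ^ 110 ^ 62 ^ 39 ^ 249 ^ 65 ^ 168 ^ 166 = 96

96


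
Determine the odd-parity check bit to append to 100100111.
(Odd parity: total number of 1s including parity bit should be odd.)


Number of 1s in data: 5
Parity bit: 0

0


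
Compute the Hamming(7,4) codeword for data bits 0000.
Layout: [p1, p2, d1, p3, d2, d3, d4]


Parity bits: p1=0, p2=0, p3=0

0000000


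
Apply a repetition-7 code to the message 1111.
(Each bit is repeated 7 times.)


Each bit -> 7 copies

1111111111111111111111111111


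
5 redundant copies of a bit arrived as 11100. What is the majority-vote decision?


Ones: 3 out of 5
Threshold: 3

1 (3/5 voted 1)


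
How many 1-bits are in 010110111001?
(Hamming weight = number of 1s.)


Counting 1s in 010110111001

7


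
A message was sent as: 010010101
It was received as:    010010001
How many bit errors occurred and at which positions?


XOR: 000000100

1 error(s) at position(s): 6


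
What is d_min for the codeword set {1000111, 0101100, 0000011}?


Comparing all pairs, minimum distance: 2
Can detect 1 errors, correct 0 errors

2


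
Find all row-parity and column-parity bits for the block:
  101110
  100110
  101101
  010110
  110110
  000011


Row parities: 010100
Column parities: 000110

Row P: 010100, Col P: 000110, Corner: 0


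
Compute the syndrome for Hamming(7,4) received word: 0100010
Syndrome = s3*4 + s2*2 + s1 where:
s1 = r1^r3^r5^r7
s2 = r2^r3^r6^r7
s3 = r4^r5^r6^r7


s1=0, s2=0, s3=1

Syndrome = 4 (error at position 4)


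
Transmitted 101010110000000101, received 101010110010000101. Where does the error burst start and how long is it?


XOR: 000000000010000000

Burst at position 10, length 1


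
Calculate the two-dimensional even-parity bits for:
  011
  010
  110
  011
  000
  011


Row parities: 010000
Column parities: 111

Row P: 010000, Col P: 111, Corner: 1


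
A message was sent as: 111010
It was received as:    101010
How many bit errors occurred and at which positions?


XOR: 010000

1 error(s) at position(s): 1


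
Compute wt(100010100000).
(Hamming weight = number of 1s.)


Counting 1s in 100010100000

3


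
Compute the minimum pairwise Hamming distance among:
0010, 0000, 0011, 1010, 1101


Comparing all pairs, minimum distance: 1
Can detect 0 errors, correct 0 errors

1


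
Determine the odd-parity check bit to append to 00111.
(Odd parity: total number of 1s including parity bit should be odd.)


Number of 1s in data: 3
Parity bit: 0

0


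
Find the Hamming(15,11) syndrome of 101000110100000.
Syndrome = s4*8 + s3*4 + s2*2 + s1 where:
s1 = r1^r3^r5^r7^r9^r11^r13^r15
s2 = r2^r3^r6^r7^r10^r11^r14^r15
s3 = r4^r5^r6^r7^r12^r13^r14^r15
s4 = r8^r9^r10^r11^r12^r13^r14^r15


s1=1, s2=1, s3=1, s4=0

Syndrome = 7 (error at position 7)


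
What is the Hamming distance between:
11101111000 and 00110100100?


XOR: 11011011100
Count of 1s: 7

7


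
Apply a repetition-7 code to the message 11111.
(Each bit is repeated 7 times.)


Each bit -> 7 copies

11111111111111111111111111111111111


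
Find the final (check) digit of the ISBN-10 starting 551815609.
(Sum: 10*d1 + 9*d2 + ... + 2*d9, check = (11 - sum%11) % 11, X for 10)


Weighted sum: 232
232 mod 11 = 1

Check digit: X


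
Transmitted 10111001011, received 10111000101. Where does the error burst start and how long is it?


XOR: 00000001110

Burst at position 7, length 3


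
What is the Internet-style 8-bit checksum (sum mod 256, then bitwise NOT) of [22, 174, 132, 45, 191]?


Sum = 564 mod 256 = 52
Complement = 203

203


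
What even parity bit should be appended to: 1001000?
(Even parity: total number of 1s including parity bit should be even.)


Number of 1s in data: 2
Parity bit: 0

0


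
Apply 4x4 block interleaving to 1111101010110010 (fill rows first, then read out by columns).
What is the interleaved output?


Matrix:
  1111
  1010
  1011
  0010
Read columns: 1110100011111010

1110100011111010


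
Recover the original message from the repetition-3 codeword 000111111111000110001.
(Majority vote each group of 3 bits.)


Groups: 000, 111, 111, 111, 000, 110, 001
Majority votes: 0111010

0111010


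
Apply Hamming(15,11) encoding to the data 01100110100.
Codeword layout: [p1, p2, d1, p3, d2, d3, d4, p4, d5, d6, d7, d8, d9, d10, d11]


Parity bits: p1=1, p2=1, p3=1, p4=1

110111010110100


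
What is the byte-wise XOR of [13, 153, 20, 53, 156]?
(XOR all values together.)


XOR chain: 13 ^ 153 ^ 20 ^ 53 ^ 156 = 41

41


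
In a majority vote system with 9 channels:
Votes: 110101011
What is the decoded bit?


Ones: 6 out of 9
Threshold: 5

1 (6/9 voted 1)


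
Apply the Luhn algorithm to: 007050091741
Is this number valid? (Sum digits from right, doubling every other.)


Luhn sum = 33
33 mod 10 = 3

Invalid (Luhn sum mod 10 = 3)


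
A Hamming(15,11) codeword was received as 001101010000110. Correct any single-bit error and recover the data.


Syndrome = 10: error at position 10

Data: 10100100110 (corrected bit 10)


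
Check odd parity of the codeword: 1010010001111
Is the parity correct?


Number of 1s: 7

Yes, parity is correct (7 ones)


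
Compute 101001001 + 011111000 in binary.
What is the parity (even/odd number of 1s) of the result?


101001001 = 329
011111000 = 248
Sum = 577 = 1001000001
1s count = 3

odd parity (3 ones in 1001000001)


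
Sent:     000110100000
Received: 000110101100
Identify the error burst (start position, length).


XOR: 000000001100

Burst at position 8, length 2


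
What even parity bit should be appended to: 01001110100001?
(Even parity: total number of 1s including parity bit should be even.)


Number of 1s in data: 6
Parity bit: 0

0


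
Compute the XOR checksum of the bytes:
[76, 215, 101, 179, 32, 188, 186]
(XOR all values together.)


XOR chain: 76 ^ 215 ^ 101 ^ 179 ^ 32 ^ 188 ^ 186 = 107

107


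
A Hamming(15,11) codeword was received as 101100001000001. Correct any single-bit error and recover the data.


Syndrome = 0: no error detected

Data: 10001000001 (no errors)


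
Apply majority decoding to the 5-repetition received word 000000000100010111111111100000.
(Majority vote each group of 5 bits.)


Groups: 00000, 00001, 00010, 11111, 11111, 00000
Majority votes: 000110

000110


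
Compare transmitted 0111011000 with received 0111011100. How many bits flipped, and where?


XOR: 0000000100

1 error(s) at position(s): 7


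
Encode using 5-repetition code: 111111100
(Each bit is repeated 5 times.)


Each bit -> 5 copies

111111111111111111111111111111111110000000000


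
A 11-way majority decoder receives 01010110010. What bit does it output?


Ones: 5 out of 11
Threshold: 6

0 (5/11 voted 1)


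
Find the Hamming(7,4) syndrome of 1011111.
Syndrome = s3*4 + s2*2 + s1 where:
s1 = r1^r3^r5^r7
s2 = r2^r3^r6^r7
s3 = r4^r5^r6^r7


s1=0, s2=1, s3=0

Syndrome = 2 (error at position 2)


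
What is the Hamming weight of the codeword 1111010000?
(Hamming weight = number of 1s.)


Counting 1s in 1111010000

5


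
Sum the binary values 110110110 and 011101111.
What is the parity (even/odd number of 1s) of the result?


110110110 = 438
011101111 = 239
Sum = 677 = 1010100101
1s count = 5

odd parity (5 ones in 1010100101)


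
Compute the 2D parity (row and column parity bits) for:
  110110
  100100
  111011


Row parities: 001
Column parities: 101001

Row P: 001, Col P: 101001, Corner: 1


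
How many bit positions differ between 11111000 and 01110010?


XOR: 10001010
Count of 1s: 3

3


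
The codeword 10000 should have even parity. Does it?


Number of 1s: 1

No, parity error (1 ones)


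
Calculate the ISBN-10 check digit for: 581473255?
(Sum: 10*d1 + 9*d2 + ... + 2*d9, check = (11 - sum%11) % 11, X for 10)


Weighted sum: 248
248 mod 11 = 6

Check digit: 5


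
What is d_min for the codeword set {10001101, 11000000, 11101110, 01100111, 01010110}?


Comparing all pairs, minimum distance: 3
Can detect 2 errors, correct 1 errors

3


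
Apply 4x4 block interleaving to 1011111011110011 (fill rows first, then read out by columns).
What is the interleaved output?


Matrix:
  1011
  1110
  1111
  0011
Read columns: 1110011011111011

1110011011111011
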